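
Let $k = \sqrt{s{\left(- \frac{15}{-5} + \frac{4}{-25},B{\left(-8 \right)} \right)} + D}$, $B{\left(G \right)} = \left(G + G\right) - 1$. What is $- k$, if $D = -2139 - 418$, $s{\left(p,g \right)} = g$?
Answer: $- 3 i \sqrt{286} \approx - 50.735 i$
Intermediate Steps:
$B{\left(G \right)} = -1 + 2 G$ ($B{\left(G \right)} = 2 G - 1 = -1 + 2 G$)
$D = -2557$ ($D = -2139 - 418 = -2557$)
$k = 3 i \sqrt{286}$ ($k = \sqrt{\left(-1 + 2 \left(-8\right)\right) - 2557} = \sqrt{\left(-1 - 16\right) - 2557} = \sqrt{-17 - 2557} = \sqrt{-2574} = 3 i \sqrt{286} \approx 50.735 i$)
$- k = - 3 i \sqrt{286}$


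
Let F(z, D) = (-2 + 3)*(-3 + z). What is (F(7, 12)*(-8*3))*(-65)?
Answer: 6240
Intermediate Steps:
F(z, D) = -3 + z (F(z, D) = 1*(-3 + z) = -3 + z)
(F(7, 12)*(-8*3))*(-65) = ((-3 + 7)*(-8*3))*(-65) = (4*(-24))*(-65) = -96*(-65) = 6240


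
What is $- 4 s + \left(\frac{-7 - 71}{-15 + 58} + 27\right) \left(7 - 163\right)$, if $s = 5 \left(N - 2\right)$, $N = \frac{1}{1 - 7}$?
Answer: $- \frac{501254}{129} \approx -3885.7$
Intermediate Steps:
$N = - \frac{1}{6}$ ($N = \frac{1}{-6} = - \frac{1}{6} \approx -0.16667$)
$s = - \frac{65}{6}$ ($s = 5 \left(- \frac{1}{6} - 2\right) = 5 \left(- \frac{13}{6}\right) = - \frac{65}{6} \approx -10.833$)
$- 4 s + \left(\frac{-7 - 71}{-15 + 58} + 27\right) \left(7 - 163\right) = \left(-4\right) \left(- \frac{65}{6}\right) + \left(\frac{-7 - 71}{-15 + 58} + 27\right) \left(7 - 163\right) = \frac{130}{3} + \left(- \frac{78}{43} + 27\right) \left(-156\right) = \frac{130}{3} + \frac{1083}{43} \left(-156\right) = \frac{130}{3} - \frac{168948}{43} = - \frac{501254}{129}$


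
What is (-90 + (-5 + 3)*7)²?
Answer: 10816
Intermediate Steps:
(-90 + (-5 + 3)*7)² = (-90 - 2*7)² = (-90 - 14)² = (-104)² = 10816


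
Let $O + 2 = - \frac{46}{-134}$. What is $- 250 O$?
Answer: $\frac{27750}{67} \approx 414.18$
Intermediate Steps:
$O = - \frac{111}{67}$ ($O = -2 - \frac{46}{-134} = -2 - - \frac{23}{67} = -2 + \frac{23}{67} = - \frac{111}{67} \approx -1.6567$)
$- 250 O = \left(-250\right) \left(- \frac{111}{67}\right) = \frac{27750}{67}$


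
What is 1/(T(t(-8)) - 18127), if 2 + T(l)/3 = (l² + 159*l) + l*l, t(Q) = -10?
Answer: -1/22303 ≈ -4.4837e-5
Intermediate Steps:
T(l) = -6 + 6*l² + 477*l (T(l) = -6 + 3*((l² + 159*l) + l*l) = -6 + 3*((l² + 159*l) + l²) = -6 + 3*(2*l² + 159*l) = -6 + (6*l² + 477*l) = -6 + 6*l² + 477*l)
1/(T(t(-8)) - 18127) = 1/((-6 + 6*(-10)² + 477*(-10)) - 18127) = 1/((-6 + 6*100 - 4770) - 18127) = 1/((-6 + 600 - 4770) - 18127) = 1/(-4176 - 18127) = 1/(-22303) = -1/22303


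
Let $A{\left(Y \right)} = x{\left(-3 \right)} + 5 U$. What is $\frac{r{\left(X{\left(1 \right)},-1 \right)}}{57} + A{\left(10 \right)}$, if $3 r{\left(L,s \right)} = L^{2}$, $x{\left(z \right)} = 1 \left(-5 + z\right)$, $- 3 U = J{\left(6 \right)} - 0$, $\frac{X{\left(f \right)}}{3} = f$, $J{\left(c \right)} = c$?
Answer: $- \frac{341}{19} \approx -17.947$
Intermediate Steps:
$X{\left(f \right)} = 3 f$
$U = -2$ ($U = - \frac{6 - 0}{3} = - \frac{6 + 0}{3} = \left(- \frac{1}{3}\right) 6 = -2$)
$x{\left(z \right)} = -5 + z$
$A{\left(Y \right)} = -18$ ($A{\left(Y \right)} = \left(-5 - 3\right) + 5 \left(-2\right) = -8 - 10 = -18$)
$r{\left(L,s \right)} = \frac{L^{2}}{3}$
$\frac{r{\left(X{\left(1 \right)},-1 \right)}}{57} + A{\left(10 \right)} = \frac{\frac{1}{3} \left(3 \cdot 1\right)^{2}}{57} - 18 = \frac{3^{2}}{3} \cdot \frac{1}{57} - 18 = \frac{1}{3} \cdot 9 \cdot \frac{1}{57} - 18 = 3 \cdot \frac{1}{57} - 18 = \frac{1}{19} - 18 = - \frac{341}{19}$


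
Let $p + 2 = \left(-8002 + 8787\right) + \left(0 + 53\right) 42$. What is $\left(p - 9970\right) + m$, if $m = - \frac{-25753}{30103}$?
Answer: $- \frac{209521230}{30103} \approx -6960.1$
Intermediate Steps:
$m = \frac{25753}{30103}$ ($m = - \frac{-25753}{30103} = \left(-1\right) \left(- \frac{25753}{30103}\right) = \frac{25753}{30103} \approx 0.8555$)
$p = 3009$ ($p = -2 + \left(\left(-8002 + 8787\right) + \left(0 + 53\right) 42\right) = -2 + \left(785 + 53 \cdot 42\right) = -2 + \left(785 + 2226\right) = -2 + 3011 = 3009$)
$\left(p - 9970\right) + m = \left(3009 - 9970\right) + \frac{25753}{30103} = -6961 + \frac{25753}{30103} = - \frac{209521230}{30103}$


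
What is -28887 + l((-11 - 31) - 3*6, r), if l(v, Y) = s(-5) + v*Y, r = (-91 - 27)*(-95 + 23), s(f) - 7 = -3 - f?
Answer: -538638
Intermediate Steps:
s(f) = 4 - f (s(f) = 7 + (-3 - f) = 4 - f)
r = 8496 (r = -118*(-72) = 8496)
l(v, Y) = 9 + Y*v (l(v, Y) = (4 - 1*(-5)) + v*Y = (4 + 5) + Y*v = 9 + Y*v)
-28887 + l((-11 - 31) - 3*6, r) = -28887 + (9 + 8496*((-11 - 31) - 3*6)) = -28887 + (9 + 8496*(-42 - 18)) = -28887 + (9 + 8496*(-60)) = -28887 + (9 - 509760) = -28887 - 509751 = -538638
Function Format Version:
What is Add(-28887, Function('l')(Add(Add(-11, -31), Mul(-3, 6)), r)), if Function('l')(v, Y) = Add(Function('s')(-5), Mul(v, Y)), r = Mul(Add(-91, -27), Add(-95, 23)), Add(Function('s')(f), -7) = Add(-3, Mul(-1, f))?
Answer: -538638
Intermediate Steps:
Function('s')(f) = Add(4, Mul(-1, f)) (Function('s')(f) = Add(7, Add(-3, Mul(-1, f))) = Add(4, Mul(-1, f)))
r = 8496 (r = Mul(-118, -72) = 8496)
Function('l')(v, Y) = Add(9, Mul(Y, v)) (Function('l')(v, Y) = Add(Add(4, Mul(-1, -5)), Mul(v, Y)) = Add(Add(4, 5), Mul(Y, v)) = Add(9, Mul(Y, v)))
Add(-28887, Function('l')(Add(Add(-11, -31), Mul(-3, 6)), r)) = Add(-28887, Add(9, Mul(8496, Add(Add(-11, -31), Mul(-3, 6))))) = Add(-28887, Add(9, Mul(8496, Add(-42, -18)))) = Add(-28887, Add(9, Mul(8496, -60))) = Add(-28887, Add(9, -509760)) = Add(-28887, -509751) = -538638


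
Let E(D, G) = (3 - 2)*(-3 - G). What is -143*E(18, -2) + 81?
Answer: 224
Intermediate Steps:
E(D, G) = -3 - G (E(D, G) = 1*(-3 - G) = -3 - G)
-143*E(18, -2) + 81 = -143*(-3 - 1*(-2)) + 81 = -143*(-3 + 2) + 81 = -143*(-1) + 81 = 143 + 81 = 224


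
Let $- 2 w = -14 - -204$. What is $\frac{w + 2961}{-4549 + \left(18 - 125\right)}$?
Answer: $- \frac{1433}{2328} \approx -0.61555$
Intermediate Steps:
$w = -95$ ($w = - \frac{-14 - -204}{2} = - \frac{-14 + 204}{2} = \left(- \frac{1}{2}\right) 190 = -95$)
$\frac{w + 2961}{-4549 + \left(18 - 125\right)} = \frac{-95 + 2961}{-4549 + \left(18 - 125\right)} = \frac{2866}{-4549 + \left(18 - 125\right)} = \frac{2866}{-4549 - 107} = \frac{2866}{-4656} = 2866 \left(- \frac{1}{4656}\right) = - \frac{1433}{2328}$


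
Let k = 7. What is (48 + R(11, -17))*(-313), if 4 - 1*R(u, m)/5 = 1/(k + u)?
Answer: -381547/18 ≈ -21197.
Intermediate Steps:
R(u, m) = 20 - 5/(7 + u)
(48 + R(11, -17))*(-313) = (48 + 5*(27 + 4*11)/(7 + 11))*(-313) = (48 + 5*(27 + 44)/18)*(-313) = (48 + 5*(1/18)*71)*(-313) = (48 + 355/18)*(-313) = (1219/18)*(-313) = -381547/18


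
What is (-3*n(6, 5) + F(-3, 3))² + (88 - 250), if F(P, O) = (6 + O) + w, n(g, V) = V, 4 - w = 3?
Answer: -137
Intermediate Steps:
w = 1 (w = 4 - 1*3 = 4 - 3 = 1)
F(P, O) = 7 + O (F(P, O) = (6 + O) + 1 = 7 + O)
(-3*n(6, 5) + F(-3, 3))² + (88 - 250) = (-3*5 + (7 + 3))² + (88 - 250) = (-15 + 10)² - 162 = (-5)² - 162 = 25 - 162 = -137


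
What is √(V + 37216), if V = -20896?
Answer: 8*√255 ≈ 127.75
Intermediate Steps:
√(V + 37216) = √(-20896 + 37216) = √16320 = 8*√255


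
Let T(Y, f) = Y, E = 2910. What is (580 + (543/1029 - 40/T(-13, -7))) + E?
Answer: 15577983/4459 ≈ 3493.6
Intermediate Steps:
(580 + (543/1029 - 40/T(-13, -7))) + E = (580 + (543/1029 - 40/(-13))) + 2910 = (580 + (543*(1/1029) - 40*(-1/13))) + 2910 = (580 + (181/343 + 40/13)) + 2910 = (580 + 16073/4459) + 2910 = 2602293/4459 + 2910 = 15577983/4459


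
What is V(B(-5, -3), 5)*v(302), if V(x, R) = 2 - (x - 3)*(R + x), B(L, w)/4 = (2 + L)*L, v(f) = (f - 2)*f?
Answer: -335491800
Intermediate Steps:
v(f) = f*(-2 + f) (v(f) = (-2 + f)*f = f*(-2 + f))
B(L, w) = 4*L*(2 + L) (B(L, w) = 4*((2 + L)*L) = 4*(L*(2 + L)) = 4*L*(2 + L))
V(x, R) = 2 - (-3 + x)*(R + x)
V(B(-5, -3), 5)*v(302) = (2 - (4*(-5)*(2 - 5))² + 3*5 + 3*(4*(-5)*(2 - 5)) - 1*5*4*(-5)*(2 - 5))*(302*(-2 + 302)) = (2 - (4*(-5)*(-3))² + 15 + 3*(4*(-5)*(-3)) - 1*5*4*(-5)*(-3))*(302*300) = (2 - 1*60² + 15 + 3*60 - 1*5*60)*90600 = (2 - 1*3600 + 15 + 180 - 300)*90600 = (2 - 3600 + 15 + 180 - 300)*90600 = -3703*90600 = -335491800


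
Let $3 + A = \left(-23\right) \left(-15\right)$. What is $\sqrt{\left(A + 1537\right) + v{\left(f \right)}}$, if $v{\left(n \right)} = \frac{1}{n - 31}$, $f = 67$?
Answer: $\frac{\sqrt{67645}}{6} \approx 43.348$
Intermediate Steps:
$A = 342$ ($A = -3 - -345 = -3 + 345 = 342$)
$v{\left(n \right)} = \frac{1}{-31 + n}$
$\sqrt{\left(A + 1537\right) + v{\left(f \right)}} = \sqrt{\left(342 + 1537\right) + \frac{1}{-31 + 67}} = \sqrt{1879 + \frac{1}{36}} = \sqrt{\frac{67645}{36}} = \frac{\sqrt{67645}}{6}$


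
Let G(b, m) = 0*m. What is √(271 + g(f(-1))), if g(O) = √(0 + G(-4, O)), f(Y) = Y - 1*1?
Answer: √271 ≈ 16.462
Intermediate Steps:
G(b, m) = 0
f(Y) = -1 + Y (f(Y) = Y - 1 = -1 + Y)
g(O) = 0 (g(O) = √(0 + 0) = √0 = 0)
√(271 + g(f(-1))) = √(271 + 0) = √271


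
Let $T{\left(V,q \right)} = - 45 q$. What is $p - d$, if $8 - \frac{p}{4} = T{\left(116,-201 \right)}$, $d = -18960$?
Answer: $-17188$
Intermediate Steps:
$p = -36148$ ($p = 32 - 4 \left(\left(-45\right) \left(-201\right)\right) = 32 - 36180 = -36148$)
$p - d = -36148 - -18960 = -36148 + 18960 = -17188$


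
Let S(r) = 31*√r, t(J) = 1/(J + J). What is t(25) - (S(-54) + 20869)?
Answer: -1043449/50 - 93*I*√6 ≈ -20869.0 - 227.8*I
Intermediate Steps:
t(J) = 1/(2*J)
t(25) - (S(-54) + 20869) = (½)/25 - (31*√(-54) + 20869) = (½)*(1/25) - (31*(3*I*√6) + 20869) = 1/50 - (93*I*√6 + 20869) = 1/50 - (20869 + 93*I*√6) = 1/50 + (-20869 - 93*I*√6) = -1043449/50 - 93*I*√6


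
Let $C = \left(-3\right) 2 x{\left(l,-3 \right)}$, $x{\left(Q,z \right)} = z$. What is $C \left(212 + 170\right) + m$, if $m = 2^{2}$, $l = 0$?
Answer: $6880$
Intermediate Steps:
$m = 4$
$C = 18$ ($C = \left(-3\right) 2 \left(-3\right) = \left(-6\right) \left(-3\right) = 18$)
$C \left(212 + 170\right) + m = 18 \left(212 + 170\right) + 4 = 18 \cdot 382 + 4 = 6876 + 4 = 6880$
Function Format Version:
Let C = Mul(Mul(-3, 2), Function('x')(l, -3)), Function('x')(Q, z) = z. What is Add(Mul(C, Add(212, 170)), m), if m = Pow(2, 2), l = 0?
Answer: 6880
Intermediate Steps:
m = 4
C = 18 (C = Mul(Mul(-3, 2), -3) = Mul(-6, -3) = 18)
Add(Mul(C, Add(212, 170)), m) = Add(Mul(18, Add(212, 170)), 4) = Add(Mul(18, 382), 4) = Add(6876, 4) = 6880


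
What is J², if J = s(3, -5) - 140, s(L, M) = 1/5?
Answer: 488601/25 ≈ 19544.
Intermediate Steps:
s(L, M) = ⅕
J = -699/5 (J = ⅕ - 140 = -699/5 ≈ -139.80)
J² = (-699/5)² = 488601/25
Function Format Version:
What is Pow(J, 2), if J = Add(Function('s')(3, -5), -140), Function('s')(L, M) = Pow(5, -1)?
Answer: Rational(488601, 25) ≈ 19544.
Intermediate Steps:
Function('s')(L, M) = Rational(1, 5)
J = Rational(-699, 5) (J = Add(Rational(1, 5), -140) = Rational(-699, 5) ≈ -139.80)
Pow(J, 2) = Pow(Rational(-699, 5), 2) = Rational(488601, 25)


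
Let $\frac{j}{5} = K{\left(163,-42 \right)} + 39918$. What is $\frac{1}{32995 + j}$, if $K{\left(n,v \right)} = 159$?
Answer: $\frac{1}{233380} \approx 4.2849 \cdot 10^{-6}$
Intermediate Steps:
$j = 200385$ ($j = 5 \left(159 + 39918\right) = 5 \cdot 40077 = 200385$)
$\frac{1}{32995 + j} = \frac{1}{32995 + 200385} = \frac{1}{233380}$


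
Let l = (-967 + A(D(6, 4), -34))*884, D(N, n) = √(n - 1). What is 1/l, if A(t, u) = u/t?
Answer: -2901/2478834124 + √3/72906886 ≈ -1.1466e-6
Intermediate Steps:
D(N, n) = √(-1 + n)
l = -854828 - 30056*√3/3 (l = (-967 - 34/√(-1 + 4))*884 = (-967 - 34*√3/3)*884 = -854828 - 30056*√3/3 ≈ -8.7218e+5)
1/l = 1/(-854828 - 30056*√3/3)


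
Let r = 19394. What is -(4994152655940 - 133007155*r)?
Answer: -2414611891870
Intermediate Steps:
-(4994152655940 - 133007155*r) = -46103/(1/((-37548 + 19394)*(-2885))) = -46103/(-1/2885/(-18154)) = -46103/((-1/18154*(-1/2885))) = -46103/1/52374290 = -46103*52374290 = -2414611891870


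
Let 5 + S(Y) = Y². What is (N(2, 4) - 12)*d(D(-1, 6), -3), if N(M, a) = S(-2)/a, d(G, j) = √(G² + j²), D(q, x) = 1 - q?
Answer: -49*√13/4 ≈ -44.168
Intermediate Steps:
S(Y) = -5 + Y²
N(M, a) = -1/a (N(M, a) = (-5 + (-2)²)/a = (-5 + 4)/a = -1/a)
(N(2, 4) - 12)*d(D(-1, 6), -3) = (-1/4 - 12)*√((1 - 1*(-1))² + (-3)²) = (-1*¼ - 12)*√((1 + 1)² + 9) = (-¼ - 12)*√(2² + 9) = -49*√(4 + 9)/4 = -49*√13/4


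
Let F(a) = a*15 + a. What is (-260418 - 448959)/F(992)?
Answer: -709377/15872 ≈ -44.694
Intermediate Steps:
F(a) = 16*a (F(a) = 15*a + a = 16*a)
(-260418 - 448959)/F(992) = (-260418 - 448959)/((16*992)) = -709377/15872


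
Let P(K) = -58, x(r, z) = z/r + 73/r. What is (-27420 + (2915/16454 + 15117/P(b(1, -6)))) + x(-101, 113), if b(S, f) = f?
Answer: -667057201010/24096883 ≈ -27682.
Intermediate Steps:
x(r, z) = 73/r + z/r
(-27420 + (2915/16454 + 15117/P(b(1, -6)))) + x(-101, 113) = (-27420 + (2915/16454 + 15117/(-58))) + (73 + 113)/(-101) = (-27420 + (2915*(1/16454) + 15117*(-1/58))) - 1/101*186 = (-27420 + (2915/16454 - 15117/58)) - 186/101 = (-27420 - 62141512/238583) - 186/101 = -6604087372/238583 - 186/101 = -667057201010/24096883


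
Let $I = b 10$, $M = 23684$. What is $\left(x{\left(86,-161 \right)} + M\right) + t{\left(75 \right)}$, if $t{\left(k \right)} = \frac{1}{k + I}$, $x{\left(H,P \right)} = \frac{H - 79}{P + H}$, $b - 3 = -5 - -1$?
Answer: $\frac{23091824}{975} \approx 23684.0$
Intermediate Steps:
$b = -1$ ($b = 3 - 4 = -1$)
$I = -10$ ($I = \left(-1\right) 10 = -10$)
$x{\left(H,P \right)} = \frac{-79 + H}{H + P}$
$t{\left(k \right)} = \frac{1}{-10 + k}$ ($t{\left(k \right)} = \frac{1}{k - 10} = \frac{1}{-10 + k}$)
$\left(x{\left(86,-161 \right)} + M\right) + t{\left(75 \right)} = \left(\frac{-79 + 86}{86 - 161} + 23684\right) + \frac{1}{-10 + 75} = \left(\frac{1}{-75} \cdot 7 + 23684\right) + \frac{1}{65} = \left(\left(- \frac{1}{75}\right) 7 + 23684\right) + \frac{1}{65} = \left(- \frac{7}{75} + 23684\right) + \frac{1}{65} = \frac{1776293}{75} + \frac{1}{65} = \frac{23091824}{975}$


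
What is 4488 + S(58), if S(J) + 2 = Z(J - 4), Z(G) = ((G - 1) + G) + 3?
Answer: 4596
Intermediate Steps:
Z(G) = 2 + 2*G (Z(G) = ((-1 + G) + G) + 3 = (-1 + 2*G) + 3 = 2 + 2*G)
S(J) = -8 + 2*J (S(J) = -2 + (2 + 2*(J - 4)) = -2 + (2 + 2*(-4 + J)) = -2 + (2 + (-8 + 2*J)) = -2 + (-6 + 2*J) = -8 + 2*J)
4488 + S(58) = 4488 + (-8 + 2*58) = 4488 + (-8 + 116) = 4488 + 108 = 4596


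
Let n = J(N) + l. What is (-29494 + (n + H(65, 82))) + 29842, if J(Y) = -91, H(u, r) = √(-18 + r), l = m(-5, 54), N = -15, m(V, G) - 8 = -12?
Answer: 261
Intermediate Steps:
m(V, G) = -4 (m(V, G) = 8 - 12 = -4)
l = -4
n = -95 (n = -91 - 4 = -95)
(-29494 + (n + H(65, 82))) + 29842 = (-29494 + (-95 + √(-18 + 82))) + 29842 = (-29494 + (-95 + √64)) + 29842 = (-29494 + (-95 + 8)) + 29842 = (-29494 - 87) + 29842 = -29581 + 29842 = 261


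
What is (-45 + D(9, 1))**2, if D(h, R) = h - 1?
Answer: 1369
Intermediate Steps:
D(h, R) = -1 + h
(-45 + D(9, 1))**2 = (-45 + (-1 + 9))**2 = (-45 + 8)**2 = (-37)**2 = 1369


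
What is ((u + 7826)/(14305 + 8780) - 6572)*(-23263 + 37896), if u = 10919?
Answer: -443953147775/4617 ≈ -9.6156e+7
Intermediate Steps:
((u + 7826)/(14305 + 8780) - 6572)*(-23263 + 37896) = ((10919 + 7826)/(14305 + 8780) - 6572)*(-23263 + 37896) = (18745/23085 - 6572)*14633 = (18745*(1/23085) - 6572)*14633 = (3749/4617 - 6572)*14633 = -30339175/4617*14633 = -443953147775/4617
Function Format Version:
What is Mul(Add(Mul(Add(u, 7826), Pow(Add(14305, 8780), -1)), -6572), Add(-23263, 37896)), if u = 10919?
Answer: Rational(-443953147775, 4617) ≈ -9.6156e+7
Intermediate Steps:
Mul(Add(Mul(Add(u, 7826), Pow(Add(14305, 8780), -1)), -6572), Add(-23263, 37896)) = Mul(Add(Mul(Add(10919, 7826), Pow(Add(14305, 8780), -1)), -6572), Add(-23263, 37896)) = Mul(Add(Mul(18745, Pow(23085, -1)), -6572), 14633) = Mul(Add(Mul(18745, Rational(1, 23085)), -6572), 14633) = Mul(Add(Rational(3749, 4617), -6572), 14633) = Mul(Rational(-30339175, 4617), 14633) = Rational(-443953147775, 4617)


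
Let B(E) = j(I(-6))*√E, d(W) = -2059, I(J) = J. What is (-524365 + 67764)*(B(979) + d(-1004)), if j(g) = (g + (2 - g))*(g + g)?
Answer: 940141459 + 10958424*√979 ≈ 1.2830e+9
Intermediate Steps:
j(g) = 4*g (j(g) = 2*(2*g) = 4*g)
B(E) = -24*√E (B(E) = (4*(-6))*√E = -24*√E)
(-524365 + 67764)*(B(979) + d(-1004)) = (-524365 + 67764)*(-24*√979 - 2059) = -456601*(-2059 - 24*√979) = 940141459 + 10958424*√979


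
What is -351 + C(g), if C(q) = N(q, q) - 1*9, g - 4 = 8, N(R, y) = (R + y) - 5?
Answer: -341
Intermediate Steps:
N(R, y) = -5 + R + y
g = 12 (g = 4 + 8 = 12)
C(q) = -14 + 2*q (C(q) = (-5 + q + q) - 1*9 = (-5 + 2*q) - 9 = -14 + 2*q)
-351 + C(g) = -351 + (-14 + 2*12) = -351 + (-14 + 24) = -351 + 10 = -341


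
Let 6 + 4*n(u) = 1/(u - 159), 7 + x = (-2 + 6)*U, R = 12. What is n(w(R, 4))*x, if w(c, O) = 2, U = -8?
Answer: 36777/628 ≈ 58.562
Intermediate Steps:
x = -39 (x = -7 + (-2 + 6)*(-8) = -7 + 4*(-8) = -7 - 32 = -39)
n(u) = -3/2 + 1/(4*(-159 + u)) (n(u) = -3/2 + 1/(4*(u - 159)) = -3/2 + 1/(4*(-159 + u)))
n(w(R, 4))*x = ((955 - 6*2)/(4*(-159 + 2)))*(-39) = ((¼)*(955 - 12)/(-157))*(-39) = ((¼)*(-1/157)*943)*(-39) = -943/628*(-39) = 36777/628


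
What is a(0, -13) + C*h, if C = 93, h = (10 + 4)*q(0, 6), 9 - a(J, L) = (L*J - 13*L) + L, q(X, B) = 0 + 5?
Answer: 6363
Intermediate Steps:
q(X, B) = 5
a(J, L) = 9 + 12*L - J*L (a(J, L) = 9 - ((L*J - 13*L) + L) = 9 - ((J*L - 13*L) + L) = 9 - ((-13*L + J*L) + L) = 9 - (-12*L + J*L) = 9 + (12*L - J*L) = 9 + 12*L - J*L)
h = 70 (h = (10 + 4)*5 = 14*5 = 70)
a(0, -13) + C*h = (9 + 12*(-13) - 1*0*(-13)) + 93*70 = (9 - 156 + 0) + 6510 = -147 + 6510 = 6363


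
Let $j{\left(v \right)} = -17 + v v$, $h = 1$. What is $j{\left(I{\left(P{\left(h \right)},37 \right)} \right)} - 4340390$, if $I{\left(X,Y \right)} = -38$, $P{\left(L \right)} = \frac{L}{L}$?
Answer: $-4338963$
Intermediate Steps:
$P{\left(L \right)} = 1$
$j{\left(v \right)} = -17 + v^{2}$
$j{\left(I{\left(P{\left(h \right)},37 \right)} \right)} - 4340390 = \left(-17 + \left(-38\right)^{2}\right) - 4340390 = \left(-17 + 1444\right) - 4340390 = 1427 - 4340390 = -4338963$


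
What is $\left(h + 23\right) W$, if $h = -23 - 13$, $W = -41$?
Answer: $533$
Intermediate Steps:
$h = -36$ ($h = -23 - 13 = -36$)
$\left(h + 23\right) W = \left(-36 + 23\right) \left(-41\right) = \left(-13\right) \left(-41\right) = 533$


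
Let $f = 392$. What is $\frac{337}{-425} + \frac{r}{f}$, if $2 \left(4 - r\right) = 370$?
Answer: $- \frac{209029}{166600} \approx -1.2547$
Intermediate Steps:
$r = -181$ ($r = 4 - 185 = -181$)
$\frac{337}{-425} + \frac{r}{f} = \frac{337}{-425} - \frac{181}{392} = 337 \left(- \frac{1}{425}\right) - \frac{181}{392} = - \frac{337}{425} - \frac{181}{392} = - \frac{209029}{166600}$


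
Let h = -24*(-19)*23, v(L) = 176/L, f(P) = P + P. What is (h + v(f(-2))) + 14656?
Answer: 25100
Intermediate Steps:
f(P) = 2*P
h = 10488 (h = 456*23 = 10488)
(h + v(f(-2))) + 14656 = (10488 + 176/((2*(-2)))) + 14656 = (10488 + 176/(-4)) + 14656 = (10488 + 176*(-1/4)) + 14656 = (10488 - 44) + 14656 = 10444 + 14656 = 25100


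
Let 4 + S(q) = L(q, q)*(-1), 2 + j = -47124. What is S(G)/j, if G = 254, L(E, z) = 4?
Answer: 4/23563 ≈ 0.00016976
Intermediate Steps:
j = -47126 (j = -2 - 47124 = -47126)
S(q) = -8 (S(q) = -4 + 4*(-1) = -4 - 4 = -8)
S(G)/j = -8/(-47126) = -8*(-1/47126) = 4/23563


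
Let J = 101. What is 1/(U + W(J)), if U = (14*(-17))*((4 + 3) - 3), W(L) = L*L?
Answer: 1/9249 ≈ 0.00010812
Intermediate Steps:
W(L) = L²
U = -952 (U = -238*(7 - 3) = -238*4 = -952)
1/(U + W(J)) = 1/(-952 + 101²) = 1/(-952 + 10201) = 1/9249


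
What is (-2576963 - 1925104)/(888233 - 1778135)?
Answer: 1500689/296634 ≈ 5.0591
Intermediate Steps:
(-2576963 - 1925104)/(888233 - 1778135) = -4502067/(-889902) = -4502067*(-1/889902) = 1500689/296634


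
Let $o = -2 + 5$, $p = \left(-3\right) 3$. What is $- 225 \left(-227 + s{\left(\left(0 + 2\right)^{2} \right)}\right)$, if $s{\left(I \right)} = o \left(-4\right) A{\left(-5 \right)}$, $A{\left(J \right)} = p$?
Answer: $26775$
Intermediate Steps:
$p = -9$
$A{\left(J \right)} = -9$
$o = 3$
$s{\left(I \right)} = 108$ ($s{\left(I \right)} = 3 \left(-4\right) \left(-9\right) = \left(-12\right) \left(-9\right) = 108$)
$- 225 \left(-227 + s{\left(\left(0 + 2\right)^{2} \right)}\right) = - 225 \left(-227 + 108\right) = \left(-225\right) \left(-119\right) = 26775$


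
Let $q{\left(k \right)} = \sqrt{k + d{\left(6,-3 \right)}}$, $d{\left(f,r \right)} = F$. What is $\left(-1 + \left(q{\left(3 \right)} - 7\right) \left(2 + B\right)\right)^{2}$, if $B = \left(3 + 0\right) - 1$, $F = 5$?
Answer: $969 - 464 \sqrt{2} \approx 312.8$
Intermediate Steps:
$d{\left(f,r \right)} = 5$
$B = 2$ ($B = 3 - 1 = 2$)
$q{\left(k \right)} = \sqrt{5 + k}$ ($q{\left(k \right)} = \sqrt{k + 5} = \sqrt{5 + k}$)
$\left(-1 + \left(q{\left(3 \right)} - 7\right) \left(2 + B\right)\right)^{2} = \left(-1 + \left(\sqrt{5 + 3} - 7\right) \left(2 + 2\right)\right)^{2} = \left(-1 + \left(\sqrt{8} - 7\right) 4\right)^{2} = \left(-1 + \left(2 \sqrt{2} - 7\right) 4\right)^{2} = \left(-1 + \left(-7 + 2 \sqrt{2}\right) 4\right)^{2} = \left(-1 - \left(28 - 8 \sqrt{2}\right)\right)^{2} = \left(-29 + 8 \sqrt{2}\right)^{2}$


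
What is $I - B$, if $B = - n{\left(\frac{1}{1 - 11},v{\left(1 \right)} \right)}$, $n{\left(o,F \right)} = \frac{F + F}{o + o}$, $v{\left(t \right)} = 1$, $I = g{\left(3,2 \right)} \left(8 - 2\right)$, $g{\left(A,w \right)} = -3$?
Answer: $-28$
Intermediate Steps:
$I = -18$ ($I = - 3 \left(8 - 2\right) = \left(-3\right) 6 = -18$)
$n{\left(o,F \right)} = \frac{F}{o}$ ($n{\left(o,F \right)} = \frac{2 F}{2 o} = 2 F \frac{1}{2 o} = \frac{F}{o}$)
$B = 10$ ($B = - \frac{1}{\frac{1}{1 - 11}} = - \frac{1}{\frac{1}{-10}} = - \frac{1}{- \frac{1}{10}} = - 1 \left(-10\right) = \left(-1\right) \left(-10\right) = 10$)
$I - B = -18 - 10 = -28$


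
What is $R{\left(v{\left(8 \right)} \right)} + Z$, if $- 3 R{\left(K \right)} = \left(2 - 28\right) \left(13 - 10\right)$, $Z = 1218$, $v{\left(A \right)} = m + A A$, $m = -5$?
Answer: $1244$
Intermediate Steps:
$v{\left(A \right)} = -5 + A^{2}$ ($v{\left(A \right)} = -5 + A A = -5 + A^{2}$)
$R{\left(K \right)} = 26$ ($R{\left(K \right)} = - \frac{\left(2 - 28\right) \left(13 - 10\right)}{3} = - \frac{\left(-26\right) 3}{3} = \left(- \frac{1}{3}\right) \left(-78\right) = 26$)
$R{\left(v{\left(8 \right)} \right)} + Z = 26 + 1218 = 1244$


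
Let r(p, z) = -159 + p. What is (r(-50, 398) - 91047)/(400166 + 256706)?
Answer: -11407/82109 ≈ -0.13893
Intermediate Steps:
(r(-50, 398) - 91047)/(400166 + 256706) = ((-159 - 50) - 91047)/(400166 + 256706) = (-209 - 91047)/656872 = -91256*1/656872 = -11407/82109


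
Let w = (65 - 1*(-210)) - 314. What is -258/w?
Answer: 86/13 ≈ 6.6154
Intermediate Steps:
w = -39 (w = (65 + 210) - 314 = 275 - 314 = -39)
-258/w = -258/(-39) = -258*(-1/39) = 86/13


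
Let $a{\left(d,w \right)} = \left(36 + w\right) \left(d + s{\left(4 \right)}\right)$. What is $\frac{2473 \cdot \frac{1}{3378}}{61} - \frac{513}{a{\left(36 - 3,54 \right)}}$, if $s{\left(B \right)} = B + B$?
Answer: $- \frac{2682844}{21120945} \approx -0.12702$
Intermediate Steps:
$s{\left(B \right)} = 2 B$
$a{\left(d,w \right)} = \left(8 + d\right) \left(36 + w\right)$ ($a{\left(d,w \right)} = \left(36 + w\right) \left(d + 2 \cdot 4\right) = \left(36 + w\right) \left(d + 8\right) = \left(36 + w\right) \left(8 + d\right) = \left(8 + d\right) \left(36 + w\right)$)
$\frac{2473 \cdot \frac{1}{3378}}{61} - \frac{513}{a{\left(36 - 3,54 \right)}} = \frac{2473 \cdot \frac{1}{3378}}{61} - \frac{513}{288 + 8 \cdot 54 + 36 \left(36 - 3\right) + \left(36 - 3\right) 54} = 2473 \cdot \frac{1}{3378} \cdot \frac{1}{61} - \frac{513}{288 + 432 + 36 \left(36 - 3\right) + \left(36 - 3\right) 54} = \frac{2473}{3378} \cdot \frac{1}{61} - \frac{513}{288 + 432 + 36 \cdot 33 + 33 \cdot 54} = \frac{2473}{206058} - \frac{513}{288 + 432 + 1188 + 1782} = \frac{2473}{206058} - \frac{513}{3690} = \frac{2473}{206058} - \frac{57}{410} = - \frac{2682844}{21120945}$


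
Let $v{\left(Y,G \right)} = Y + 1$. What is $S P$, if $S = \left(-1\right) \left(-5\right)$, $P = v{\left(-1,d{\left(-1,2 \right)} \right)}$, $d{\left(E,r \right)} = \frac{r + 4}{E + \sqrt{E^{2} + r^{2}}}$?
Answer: $0$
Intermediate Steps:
$d{\left(E,r \right)} = \frac{4 + r}{E + \sqrt{E^{2} + r^{2}}}$
$v{\left(Y,G \right)} = 1 + Y$
$P = 0$ ($P = 1 - 1 = 0$)
$S = 5$
$S P = 5 \cdot 0 = 0$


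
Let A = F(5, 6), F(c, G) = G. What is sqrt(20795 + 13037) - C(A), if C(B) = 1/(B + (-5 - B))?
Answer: 1/5 + 2*sqrt(8458) ≈ 184.13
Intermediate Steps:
A = 6
C(B) = -1/5 (C(B) = 1/(-5) = -1/5)
sqrt(20795 + 13037) - C(A) = sqrt(20795 + 13037) - 1*(-1/5) = sqrt(33832) + 1/5 = 2*sqrt(8458) + 1/5 = 1/5 + 2*sqrt(8458)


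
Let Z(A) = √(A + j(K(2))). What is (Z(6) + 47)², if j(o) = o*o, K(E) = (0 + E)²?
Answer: (47 + √22)² ≈ 2671.9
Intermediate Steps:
K(E) = E²
j(o) = o²
Z(A) = √(16 + A) (Z(A) = √(A + (2²)²) = √(A + 4²) = √(A + 16) = √(16 + A))
(Z(6) + 47)² = (√(16 + 6) + 47)² = (√22 + 47)² = (47 + √22)²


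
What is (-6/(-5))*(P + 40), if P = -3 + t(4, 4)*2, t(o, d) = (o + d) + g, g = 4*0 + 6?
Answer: 78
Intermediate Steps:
g = 6 (g = 0 + 6 = 6)
t(o, d) = 6 + d + o (t(o, d) = (o + d) + 6 = (d + o) + 6 = 6 + d + o)
P = 25 (P = -3 + (6 + 4 + 4)*2 = -3 + 14*2 = -3 + 28 = 25)
(-6/(-5))*(P + 40) = (-6/(-5))*(25 + 40) = -6*(-1/5)*65 = (6/5)*65 = 78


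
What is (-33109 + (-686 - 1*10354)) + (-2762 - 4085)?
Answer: -50996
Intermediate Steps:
(-33109 + (-686 - 1*10354)) + (-2762 - 4085) = (-33109 + (-686 - 10354)) - 6847 = (-33109 - 11040) - 6847 = -44149 - 6847 = -50996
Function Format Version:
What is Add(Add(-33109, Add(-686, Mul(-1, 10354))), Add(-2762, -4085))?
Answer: -50996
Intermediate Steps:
Add(Add(-33109, Add(-686, Mul(-1, 10354))), Add(-2762, -4085)) = Add(Add(-33109, Add(-686, -10354)), -6847) = Add(Add(-33109, -11040), -6847) = Add(-44149, -6847) = -50996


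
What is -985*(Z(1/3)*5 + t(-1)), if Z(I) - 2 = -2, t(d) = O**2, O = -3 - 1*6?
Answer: -79785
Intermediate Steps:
O = -9 (O = -3 - 6 = -9)
t(d) = 81 (t(d) = (-9)**2 = 81)
Z(I) = 0 (Z(I) = 2 - 2 = 0)
-985*(Z(1/3)*5 + t(-1)) = -985*(0*5 + 81) = -985*(0 + 81) = -985*81 = -79785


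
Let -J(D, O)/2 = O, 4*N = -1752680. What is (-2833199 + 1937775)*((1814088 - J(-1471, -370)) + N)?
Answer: -1231367385472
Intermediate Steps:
N = -438170 (N = (¼)*(-1752680) = -438170)
J(D, O) = -2*O
(-2833199 + 1937775)*((1814088 - J(-1471, -370)) + N) = (-2833199 + 1937775)*((1814088 - (-2)*(-370)) - 438170) = -895424*((1814088 - 1*740) - 438170) = -895424*((1814088 - 740) - 438170) = -895424*(1813348 - 438170) = -895424*1375178 = -1231367385472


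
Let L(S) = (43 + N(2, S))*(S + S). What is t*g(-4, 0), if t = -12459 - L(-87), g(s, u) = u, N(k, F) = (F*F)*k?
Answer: 0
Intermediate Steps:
N(k, F) = k*F² (N(k, F) = F²*k = k*F²)
L(S) = 2*S*(43 + 2*S²) (L(S) = (43 + 2*S²)*(S + S) = (43 + 2*S²)*(2*S) = 2*S*(43 + 2*S²))
t = 2629035 (t = -12459 - (4*(-87)³ + 86*(-87)) = -12459 - (4*(-658503) - 7482) = -12459 - (-2634012 - 7482) = -12459 - 1*(-2641494) = -12459 + 2641494 = 2629035)
t*g(-4, 0) = 2629035*0 = 0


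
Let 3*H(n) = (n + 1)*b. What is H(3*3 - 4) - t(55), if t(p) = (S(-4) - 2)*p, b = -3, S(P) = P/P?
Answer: 49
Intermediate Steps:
S(P) = 1
H(n) = -1 - n (H(n) = ((n + 1)*(-3))/3 = ((1 + n)*(-3))/3 = (-3 - 3*n)/3 = -1 - n)
t(p) = -p (t(p) = (1 - 2)*p = -p)
H(3*3 - 4) - t(55) = (-1 - (3*3 - 4)) - (-1)*55 = (-1 - (9 - 4)) - 1*(-55) = (-1 - 1*5) + 55 = (-1 - 5) + 55 = -6 + 55 = 49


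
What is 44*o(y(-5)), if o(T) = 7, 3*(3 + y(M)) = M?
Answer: 308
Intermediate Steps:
y(M) = -3 + M/3
44*o(y(-5)) = 44*7 = 308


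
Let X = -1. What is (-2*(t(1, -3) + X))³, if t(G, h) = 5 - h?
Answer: -2744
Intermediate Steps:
(-2*(t(1, -3) + X))³ = (-2*((5 - 1*(-3)) - 1))³ = (-2*((5 + 3) - 1))³ = (-2*(8 - 1))³ = (-2*7)³ = (-14)³ = -2744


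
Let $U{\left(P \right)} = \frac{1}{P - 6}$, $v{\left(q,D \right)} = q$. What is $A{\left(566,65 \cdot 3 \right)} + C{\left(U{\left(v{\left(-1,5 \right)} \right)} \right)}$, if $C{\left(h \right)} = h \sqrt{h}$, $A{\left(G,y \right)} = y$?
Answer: $195 - \frac{i \sqrt{7}}{49} \approx 195.0 - 0.053995 i$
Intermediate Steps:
$U{\left(P \right)} = \frac{1}{-6 + P}$
$C{\left(h \right)} = h^{\frac{3}{2}}$
$A{\left(566,65 \cdot 3 \right)} + C{\left(U{\left(v{\left(-1,5 \right)} \right)} \right)} = 65 \cdot 3 + \left(\frac{1}{-6 - 1}\right)^{\frac{3}{2}} = 195 + \left(\frac{1}{-7}\right)^{\frac{3}{2}} = 195 + \left(- \frac{1}{7}\right)^{\frac{3}{2}} = 195 - \frac{i \sqrt{7}}{49}$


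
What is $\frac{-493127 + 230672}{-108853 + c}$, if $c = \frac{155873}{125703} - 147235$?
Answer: $\frac{32991380865}{32190873991} \approx 1.0249$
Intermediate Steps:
$c = - \frac{18507725332}{125703}$ ($c = 155873 \cdot \frac{1}{125703} - 147235 = \frac{155873}{125703} - 147235 = - \frac{18507725332}{125703} \approx -1.4723 \cdot 10^{5}$)
$\frac{-493127 + 230672}{-108853 + c} = \frac{-493127 + 230672}{-108853 - \frac{18507725332}{125703}} = - \frac{262455}{- \frac{32190873991}{125703}} = \left(-262455\right) \left(- \frac{125703}{32190873991}\right) = \frac{32991380865}{32190873991}$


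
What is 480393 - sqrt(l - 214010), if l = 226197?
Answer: 480393 - sqrt(12187) ≈ 4.8028e+5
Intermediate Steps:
480393 - sqrt(l - 214010) = 480393 - sqrt(226197 - 214010) = 480393 - sqrt(12187)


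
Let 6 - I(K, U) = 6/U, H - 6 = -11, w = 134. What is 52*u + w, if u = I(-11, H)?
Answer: 2542/5 ≈ 508.40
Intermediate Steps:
H = -5 (H = 6 - 11 = -5)
I(K, U) = 6 - 6/U
u = 36/5 (u = 6 - 6/(-5) = 6 - 6*(-⅕) = 6 + 6/5 = 36/5 ≈ 7.2000)
52*u + w = 52*(36/5) + 134 = 1872/5 + 134 = 2542/5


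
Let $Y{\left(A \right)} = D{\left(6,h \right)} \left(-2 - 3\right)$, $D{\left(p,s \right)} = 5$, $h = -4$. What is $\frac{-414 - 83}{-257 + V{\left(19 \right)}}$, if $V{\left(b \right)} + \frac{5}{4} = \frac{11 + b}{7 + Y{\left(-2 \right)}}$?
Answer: $\frac{5964}{3119} \approx 1.9122$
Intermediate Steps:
$Y{\left(A \right)} = -25$ ($Y{\left(A \right)} = 5 \left(-2 - 3\right) = 5 \left(-5\right) = -25$)
$V{\left(b \right)} = - \frac{67}{36} - \frac{b}{18}$ ($V{\left(b \right)} = - \frac{5}{4} + \frac{11 + b}{7 - 25} = - \frac{5}{4} + \frac{11 + b}{-18} = - \frac{5}{4} + \left(11 + b\right) \left(- \frac{1}{18}\right) = - \frac{5}{4} - \left(\frac{11}{18} + \frac{b}{18}\right) = - \frac{67}{36} - \frac{b}{18}$)
$\frac{-414 - 83}{-257 + V{\left(19 \right)}} = \frac{-414 - 83}{-257 - \frac{35}{12}} = - \frac{497}{-257 - \frac{35}{12}} = - \frac{497}{- \frac{3119}{12}} = \left(-497\right) \left(- \frac{12}{3119}\right) = \frac{5964}{3119}$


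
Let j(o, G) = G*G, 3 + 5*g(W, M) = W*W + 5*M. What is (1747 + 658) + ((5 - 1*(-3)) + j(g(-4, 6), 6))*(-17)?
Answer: 1657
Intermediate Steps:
g(W, M) = -⅗ + M + W²/5 (g(W, M) = -⅗ + (W*W + 5*M)/5 = -⅗ + (W² + 5*M)/5 = -⅗ + (M + W²/5) = -⅗ + M + W²/5)
j(o, G) = G²
(1747 + 658) + ((5 - 1*(-3)) + j(g(-4, 6), 6))*(-17) = (1747 + 658) + ((5 - 1*(-3)) + 6²)*(-17) = 2405 + ((5 + 3) + 36)*(-17) = 2405 + (8 + 36)*(-17) = 2405 + 44*(-17) = 2405 - 748 = 1657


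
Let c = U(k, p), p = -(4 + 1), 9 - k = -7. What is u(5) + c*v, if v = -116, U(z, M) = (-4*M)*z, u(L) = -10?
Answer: -37130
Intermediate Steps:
k = 16 (k = 9 - 1*(-7) = 9 + 7 = 16)
p = -5 (p = -1*5 = -5)
U(z, M) = -4*M*z
c = 320 (c = -4*(-5)*16 = 320)
u(5) + c*v = -10 + 320*(-116) = -10 - 37120 = -37130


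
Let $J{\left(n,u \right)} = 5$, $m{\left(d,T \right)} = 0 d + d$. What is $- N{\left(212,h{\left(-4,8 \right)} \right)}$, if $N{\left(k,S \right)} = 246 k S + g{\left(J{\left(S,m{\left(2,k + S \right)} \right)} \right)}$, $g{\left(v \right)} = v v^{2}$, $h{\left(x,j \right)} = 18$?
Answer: $-938861$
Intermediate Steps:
$m{\left(d,T \right)} = d$ ($m{\left(d,T \right)} = 0 + d = d$)
$g{\left(v \right)} = v^{3}$
$N{\left(k,S \right)} = 125 + 246 S k$ ($N{\left(k,S \right)} = 246 k S + 5^{3} = 246 S k + 125 = 125 + 246 S k$)
$- N{\left(212,h{\left(-4,8 \right)} \right)} = - (125 + 246 \cdot 18 \cdot 212) = - (125 + 938736) = \left(-1\right) 938861 = -938861$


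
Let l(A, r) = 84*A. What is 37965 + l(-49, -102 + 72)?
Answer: 33849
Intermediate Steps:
37965 + l(-49, -102 + 72) = 37965 + 84*(-49) = 37965 - 4116 = 33849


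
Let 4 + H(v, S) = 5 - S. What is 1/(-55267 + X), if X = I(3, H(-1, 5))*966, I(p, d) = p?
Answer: -1/52369 ≈ -1.9095e-5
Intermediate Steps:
H(v, S) = 1 - S (H(v, S) = -4 + (5 - S) = 1 - S)
X = 2898 (X = 3*966 = 2898)
1/(-55267 + X) = 1/(-55267 + 2898) = 1/(-52369) = -1/52369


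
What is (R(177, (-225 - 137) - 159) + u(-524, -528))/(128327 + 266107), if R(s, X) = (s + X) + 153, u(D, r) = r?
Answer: -719/394434 ≈ -0.0018229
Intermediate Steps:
R(s, X) = 153 + X + s (R(s, X) = (X + s) + 153 = 153 + X + s)
(R(177, (-225 - 137) - 159) + u(-524, -528))/(128327 + 266107) = ((153 + ((-225 - 137) - 159) + 177) - 528)/(128327 + 266107) = ((153 + (-362 - 159) + 177) - 528)/394434 = ((153 - 521 + 177) - 528)*(1/394434) = (-191 - 528)*(1/394434) = -719*1/394434 = -719/394434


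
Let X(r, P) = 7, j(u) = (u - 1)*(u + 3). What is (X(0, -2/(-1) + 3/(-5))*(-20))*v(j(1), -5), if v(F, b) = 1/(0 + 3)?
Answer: -140/3 ≈ -46.667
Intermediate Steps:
j(u) = (-1 + u)*(3 + u)
v(F, b) = ⅓ (v(F, b) = 1/3 = ⅓)
(X(0, -2/(-1) + 3/(-5))*(-20))*v(j(1), -5) = (7*(-20))*(⅓) = -140*⅓ = -140/3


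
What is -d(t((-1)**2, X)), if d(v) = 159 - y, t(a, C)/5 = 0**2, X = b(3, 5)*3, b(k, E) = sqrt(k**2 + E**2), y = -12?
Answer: -171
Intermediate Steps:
b(k, E) = sqrt(E**2 + k**2)
X = 3*sqrt(34) (X = sqrt(5**2 + 3**2)*3 = sqrt(25 + 9)*3 = sqrt(34)*3 = 3*sqrt(34) ≈ 17.493)
t(a, C) = 0 (t(a, C) = 5*0**2 = 5*0 = 0)
d(v) = 171 (d(v) = 159 - 1*(-12) = 159 + 12 = 171)
-d(t((-1)**2, X)) = -1*171 = -171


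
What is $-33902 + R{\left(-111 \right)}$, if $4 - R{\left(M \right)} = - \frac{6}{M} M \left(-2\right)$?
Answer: $-33910$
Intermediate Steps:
$R{\left(M \right)} = -8$ ($R{\left(M \right)} = 4 - - \frac{6}{M} M \left(-2\right) = 4 - \left(-6\right) \left(-2\right) = 4 - 12 = -8$)
$-33902 + R{\left(-111 \right)} = -33902 - 8 = -33910$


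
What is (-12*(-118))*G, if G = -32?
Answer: -45312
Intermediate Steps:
(-12*(-118))*G = -12*(-118)*(-32) = 1416*(-32) = -45312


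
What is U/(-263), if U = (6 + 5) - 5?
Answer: -6/263 ≈ -0.022814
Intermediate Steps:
U = 6 (U = 11 - 5 = 6)
U/(-263) = 6/(-263) = -1/263*6 = -6/263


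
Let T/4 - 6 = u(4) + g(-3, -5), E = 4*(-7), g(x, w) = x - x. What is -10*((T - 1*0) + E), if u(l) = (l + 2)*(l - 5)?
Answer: 280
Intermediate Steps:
g(x, w) = 0
E = -28
u(l) = (-5 + l)*(2 + l) (u(l) = (2 + l)*(-5 + l) = (-5 + l)*(2 + l))
T = 0 (T = 24 + 4*((-10 + 4**2 - 3*4) + 0) = 24 + 4*((-10 + 16 - 12) + 0) = 24 + 4*(-6 + 0) = 24 + 4*(-6) = 24 - 24 = 0)
-10*((T - 1*0) + E) = -10*((0 - 1*0) - 28) = -10*((0 + 0) - 28) = -10*(0 - 28) = -10*(-28) = 280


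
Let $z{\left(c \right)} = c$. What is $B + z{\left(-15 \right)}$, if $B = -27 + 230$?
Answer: $188$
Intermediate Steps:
$B = 203$
$B + z{\left(-15 \right)} = 203 - 15 = 188$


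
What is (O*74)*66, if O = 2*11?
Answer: 107448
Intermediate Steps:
O = 22
(O*74)*66 = (22*74)*66 = 1628*66 = 107448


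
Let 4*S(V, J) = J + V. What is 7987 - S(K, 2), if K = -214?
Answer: 8040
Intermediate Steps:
S(V, J) = J/4 + V/4 (S(V, J) = (J + V)/4 = J/4 + V/4)
7987 - S(K, 2) = 7987 - ((1/4)*2 + (1/4)*(-214)) = 7987 - (1/2 - 107/2) = 7987 - 1*(-53) = 7987 + 53 = 8040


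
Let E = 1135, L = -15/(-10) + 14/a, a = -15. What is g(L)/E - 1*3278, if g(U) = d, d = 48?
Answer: -3720482/1135 ≈ -3278.0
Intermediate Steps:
L = 17/30 (L = -15/(-10) + 14/(-15) = -15*(-⅒) + 14*(-1/15) = 3/2 - 14/15 = 17/30 ≈ 0.56667)
g(U) = 48
g(L)/E - 1*3278 = 48/1135 - 1*3278 = 48*(1/1135) - 3278 = 48/1135 - 3278 = -3720482/1135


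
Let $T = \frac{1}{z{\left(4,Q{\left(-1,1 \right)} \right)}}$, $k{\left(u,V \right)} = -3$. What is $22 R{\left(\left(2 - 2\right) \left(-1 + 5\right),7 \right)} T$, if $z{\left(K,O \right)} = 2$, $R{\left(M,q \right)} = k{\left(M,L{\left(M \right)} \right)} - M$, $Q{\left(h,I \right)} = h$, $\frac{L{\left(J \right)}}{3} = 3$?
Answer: $-33$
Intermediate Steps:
$L{\left(J \right)} = 9$ ($L{\left(J \right)} = 3 \cdot 3 = 9$)
$R{\left(M,q \right)} = -3 - M$
$T = \frac{1}{2} \approx 0.5$
$22 R{\left(\left(2 - 2\right) \left(-1 + 5\right),7 \right)} T = 22 \left(-3 - \left(2 - 2\right) \left(-1 + 5\right)\right) \frac{1}{2} = 22 \left(-3 - 0 \cdot 4\right) \frac{1}{2} = 22 \left(-3 - 0\right) \frac{1}{2} = 22 \left(-3 + 0\right) \frac{1}{2} = 22 \left(-3\right) \frac{1}{2} = \left(-66\right) \frac{1}{2} = -33$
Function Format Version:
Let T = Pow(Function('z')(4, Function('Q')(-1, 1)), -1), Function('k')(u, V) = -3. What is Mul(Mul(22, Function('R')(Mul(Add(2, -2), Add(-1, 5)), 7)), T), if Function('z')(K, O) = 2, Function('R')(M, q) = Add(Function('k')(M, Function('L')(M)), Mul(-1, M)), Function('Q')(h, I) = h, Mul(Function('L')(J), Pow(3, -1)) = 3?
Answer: -33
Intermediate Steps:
Function('L')(J) = 9 (Function('L')(J) = Mul(3, 3) = 9)
Function('R')(M, q) = Add(-3, Mul(-1, M))
T = Rational(1, 2) (T = Pow(2, -1) = Rational(1, 2) ≈ 0.50000)
Mul(Mul(22, Function('R')(Mul(Add(2, -2), Add(-1, 5)), 7)), T) = Mul(Mul(22, Add(-3, Mul(-1, Mul(Add(2, -2), Add(-1, 5))))), Rational(1, 2)) = Mul(Mul(22, Add(-3, Mul(-1, Mul(0, 4)))), Rational(1, 2)) = Mul(Mul(22, Add(-3, Mul(-1, 0))), Rational(1, 2)) = Mul(Mul(22, Add(-3, 0)), Rational(1, 2)) = Mul(Mul(22, -3), Rational(1, 2)) = Mul(-66, Rational(1, 2)) = -33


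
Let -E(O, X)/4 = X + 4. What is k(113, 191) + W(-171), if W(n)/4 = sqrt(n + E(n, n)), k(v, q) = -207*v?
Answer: -23391 + 4*sqrt(497) ≈ -23302.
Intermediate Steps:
E(O, X) = -16 - 4*X (E(O, X) = -4*(X + 4) = -4*(4 + X) = -16 - 4*X)
W(n) = 4*sqrt(-16 - 3*n) (W(n) = 4*sqrt(n + (-16 - 4*n)) = 4*sqrt(-16 - 3*n))
k(113, 191) + W(-171) = -207*113 + 4*sqrt(-16 - 3*(-171)) = -23391 + 4*sqrt(-16 + 513) = -23391 + 4*sqrt(497)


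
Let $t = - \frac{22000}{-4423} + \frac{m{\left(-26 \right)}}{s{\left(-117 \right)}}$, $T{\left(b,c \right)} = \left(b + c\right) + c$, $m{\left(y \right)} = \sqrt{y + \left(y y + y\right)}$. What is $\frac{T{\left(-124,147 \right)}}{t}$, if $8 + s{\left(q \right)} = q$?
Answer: $\frac{16154316406250}{471893295769} + \frac{207856120625 \sqrt{39}}{943786591538} \approx 35.608$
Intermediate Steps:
$s{\left(q \right)} = -8 + q$
$m{\left(y \right)} = \sqrt{y^{2} + 2 y}$ ($m{\left(y \right)} = \sqrt{y + \left(y^{2} + y\right)} = \sqrt{y + \left(y + y^{2}\right)} = \sqrt{y^{2} + 2 y}$)
$T{\left(b,c \right)} = b + 2 c$
$t = \frac{22000}{4423} - \frac{4 \sqrt{39}}{125}$ ($t = - \frac{22000}{-4423} + \frac{\sqrt{- 26 \left(2 - 26\right)}}{-8 - 117} = \left(-22000\right) \left(- \frac{1}{4423}\right) + \frac{\sqrt{\left(-26\right) \left(-24\right)}}{-125} = \frac{22000}{4423} + \sqrt{624} \left(- \frac{1}{125}\right) = \frac{22000}{4423} + 4 \sqrt{39} \left(- \frac{1}{125}\right) = \frac{22000}{4423} - \frac{4 \sqrt{39}}{125} \approx 4.7742$)
$\frac{T{\left(-124,147 \right)}}{t} = \frac{-124 + 2 \cdot 147}{\frac{22000}{4423} - \frac{4 \sqrt{39}}{125}} = \frac{-124 + 294}{\frac{22000}{4423} - \frac{4 \sqrt{39}}{125}} = \frac{170}{\frac{22000}{4423} - \frac{4 \sqrt{39}}{125}}$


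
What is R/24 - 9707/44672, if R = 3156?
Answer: 5864661/44672 ≈ 131.28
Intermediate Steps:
R/24 - 9707/44672 = 3156/24 - 9707/44672 = 3156*(1/24) - 9707*1/44672 = 263/2 - 9707/44672 = 5864661/44672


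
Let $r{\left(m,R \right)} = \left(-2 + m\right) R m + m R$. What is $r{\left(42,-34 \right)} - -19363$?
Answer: $-39185$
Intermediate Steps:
$r{\left(m,R \right)} = R m + R m \left(-2 + m\right)$ ($r{\left(m,R \right)} = R \left(-2 + m\right) m + R m = R m \left(-2 + m\right) + R m = R m + R m \left(-2 + m\right)$)
$r{\left(42,-34 \right)} - -19363 = \left(-34\right) 42 \left(-1 + 42\right) - -19363 = \left(-34\right) 42 \cdot 41 + 19363 = -58548 + 19363 = -39185$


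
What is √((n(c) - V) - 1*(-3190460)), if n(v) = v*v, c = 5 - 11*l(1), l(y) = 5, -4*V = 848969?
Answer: √13620809/2 ≈ 1845.3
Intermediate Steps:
V = -848969/4 (V = -¼*848969 = -848969/4 ≈ -2.1224e+5)
c = -50 (c = 5 - 11*5 = 5 - 55 = -50)
n(v) = v²
√((n(c) - V) - 1*(-3190460)) = √(((-50)² - 1*(-848969/4)) - 1*(-3190460)) = √((2500 + 848969/4) + 3190460) = √(858969/4 + 3190460) = √(13620809/4) = √13620809/2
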